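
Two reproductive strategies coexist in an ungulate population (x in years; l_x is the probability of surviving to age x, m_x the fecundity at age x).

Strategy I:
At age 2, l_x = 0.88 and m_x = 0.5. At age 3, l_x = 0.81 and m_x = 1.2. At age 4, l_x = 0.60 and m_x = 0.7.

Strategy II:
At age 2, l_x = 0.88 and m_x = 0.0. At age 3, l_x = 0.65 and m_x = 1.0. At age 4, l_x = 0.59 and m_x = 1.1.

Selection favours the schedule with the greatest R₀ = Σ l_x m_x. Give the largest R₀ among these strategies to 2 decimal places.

1.83

Strategy I: R₀ = 0.88×0.5 + 0.81×1.2 + 0.60×0.7 = 1.8320
Strategy II: R₀ = 0.88×0.0 + 0.65×1.0 + 0.59×1.1 = 1.2990
Highest R₀: strategy I with 1.8320.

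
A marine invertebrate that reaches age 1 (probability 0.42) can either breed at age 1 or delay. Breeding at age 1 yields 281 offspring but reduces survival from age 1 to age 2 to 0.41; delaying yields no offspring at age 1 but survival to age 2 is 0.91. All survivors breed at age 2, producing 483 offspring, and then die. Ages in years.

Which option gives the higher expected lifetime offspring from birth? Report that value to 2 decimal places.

201.19

breed at age 1: R₀ = 0.42 × (281 + 0.41 × 483) = 0.42 × 479.0300 = 201.1926
delay to age 2: R₀ = 0.42 × (0.91 × 483) = 0.42 × 439.5300 = 184.6026
Higher: breed at age 1 (201.1926).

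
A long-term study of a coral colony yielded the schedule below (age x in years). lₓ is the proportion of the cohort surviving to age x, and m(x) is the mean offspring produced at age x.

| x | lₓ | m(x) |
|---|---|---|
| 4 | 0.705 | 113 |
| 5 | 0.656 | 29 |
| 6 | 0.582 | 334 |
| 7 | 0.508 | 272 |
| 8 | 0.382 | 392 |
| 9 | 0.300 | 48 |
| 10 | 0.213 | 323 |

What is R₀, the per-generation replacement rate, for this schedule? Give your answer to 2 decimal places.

664.20

R₀ = Σ lₓ m(x):
  age 4: 0.705 × 113 = 79.6650
  age 5: 0.656 × 29 = 19.0240
  age 6: 0.582 × 334 = 194.3880
  age 7: 0.508 × 272 = 138.1760
  age 8: 0.382 × 392 = 149.7440
  age 9: 0.300 × 48 = 14.4000
  age 10: 0.213 × 323 = 68.7990
R₀ = 79.6650 + 19.0240 + 194.3880 + 138.1760 + 149.7440 + 14.4000 + 68.7990 = 664.1960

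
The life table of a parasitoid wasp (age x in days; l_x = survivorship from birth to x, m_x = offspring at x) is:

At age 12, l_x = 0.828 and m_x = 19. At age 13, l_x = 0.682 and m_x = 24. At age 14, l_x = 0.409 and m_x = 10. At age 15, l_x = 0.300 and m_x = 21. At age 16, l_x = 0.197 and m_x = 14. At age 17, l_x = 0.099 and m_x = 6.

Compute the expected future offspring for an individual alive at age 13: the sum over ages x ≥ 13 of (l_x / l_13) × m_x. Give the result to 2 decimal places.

44.15

l_13 = 0.682. Conditional survival from age 13 to x is l_x / l_13.
  x=13: (0.682/0.682) × 24 = 24.0000
  x=14: (0.409/0.682) × 10 = 5.9971
  x=15: (0.300/0.682) × 21 = 9.2375
  x=16: (0.197/0.682) × 14 = 4.0440
  x=17: (0.099/0.682) × 6 = 0.8710
Sum = 24.0000 + 5.9971 + 9.2375 + 4.0440 + 0.8710 = 44.1496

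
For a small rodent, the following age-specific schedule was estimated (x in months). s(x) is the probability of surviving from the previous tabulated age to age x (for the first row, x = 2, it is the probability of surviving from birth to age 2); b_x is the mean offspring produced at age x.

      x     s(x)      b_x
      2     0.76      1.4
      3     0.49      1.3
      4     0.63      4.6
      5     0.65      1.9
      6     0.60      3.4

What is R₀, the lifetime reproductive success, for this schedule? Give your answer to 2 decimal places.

Survivorship from birth: l_x = s_2·s_3·…·s_x.
  l_2 = 0.76000
  l_3 = 0.37240
  l_4 = 0.23461
  l_5 = 0.15250
  l_6 = 0.09150
R₀ = Σ l_x b_x:
  age 2: 0.76000 × 1.4 = 1.0640
  age 3: 0.37240 × 1.3 = 0.4841
  age 4: 0.23461 × 4.6 = 1.0792
  age 5: 0.15250 × 1.9 = 0.2898
  age 6: 0.09150 × 3.4 = 0.3111
R₀ = 1.0640 + 0.4841 + 1.0792 + 0.2898 + 0.3111 = 3.2282

3.23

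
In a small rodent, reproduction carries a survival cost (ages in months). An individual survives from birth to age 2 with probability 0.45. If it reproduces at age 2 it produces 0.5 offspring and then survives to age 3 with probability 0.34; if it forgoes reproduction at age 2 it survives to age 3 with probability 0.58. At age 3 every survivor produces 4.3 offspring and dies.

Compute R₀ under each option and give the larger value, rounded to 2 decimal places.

1.12

breed at age 2: R₀ = 0.45 × (0.5 + 0.34 × 4.3) = 0.45 × 1.9620 = 0.8829
delay to age 3: R₀ = 0.45 × (0.58 × 4.3) = 0.45 × 2.4940 = 1.1223
Higher: delay to age 3 (1.1223).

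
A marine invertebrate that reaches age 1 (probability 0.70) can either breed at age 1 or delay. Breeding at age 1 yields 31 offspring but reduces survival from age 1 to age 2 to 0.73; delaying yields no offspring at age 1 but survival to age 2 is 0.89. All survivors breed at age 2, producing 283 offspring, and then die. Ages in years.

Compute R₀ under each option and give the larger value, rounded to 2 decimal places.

breed at age 1: R₀ = 0.70 × (31 + 0.73 × 283) = 0.70 × 237.5900 = 166.3130
delay to age 2: R₀ = 0.70 × (0.89 × 283) = 0.70 × 251.8700 = 176.3090
Higher: delay to age 2 (176.3090).

176.31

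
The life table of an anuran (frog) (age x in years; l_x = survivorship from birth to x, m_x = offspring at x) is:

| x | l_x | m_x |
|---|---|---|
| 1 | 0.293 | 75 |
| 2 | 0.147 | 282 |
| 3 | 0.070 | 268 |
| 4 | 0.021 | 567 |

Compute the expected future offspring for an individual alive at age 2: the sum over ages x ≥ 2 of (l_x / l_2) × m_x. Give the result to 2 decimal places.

490.62

l_2 = 0.147. Conditional survival from age 2 to x is l_x / l_2.
  x=2: (0.147/0.147) × 282 = 282.0000
  x=3: (0.070/0.147) × 268 = 127.6190
  x=4: (0.021/0.147) × 567 = 81.0000
Sum = 282.0000 + 127.6190 + 81.0000 = 490.6190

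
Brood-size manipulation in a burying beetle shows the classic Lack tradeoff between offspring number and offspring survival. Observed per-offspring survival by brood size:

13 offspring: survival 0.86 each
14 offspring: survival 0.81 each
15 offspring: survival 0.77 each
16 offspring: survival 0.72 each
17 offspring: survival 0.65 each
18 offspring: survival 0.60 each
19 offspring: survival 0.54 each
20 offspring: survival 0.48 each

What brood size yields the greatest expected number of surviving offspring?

Expected surviving offspring = c × s(c):
  c=13: 13 × 0.86 = 11.180
  c=14: 14 × 0.81 = 11.340
  c=15: 15 × 0.77 = 11.550
  c=16: 16 × 0.72 = 11.520
  c=17: 17 × 0.65 = 11.050
  c=18: 18 × 0.60 = 10.800
  c=19: 19 × 0.54 = 10.260
  c=20: 20 × 0.48 = 9.600
Maximum at c = 15 (11.550 surviving offspring).

15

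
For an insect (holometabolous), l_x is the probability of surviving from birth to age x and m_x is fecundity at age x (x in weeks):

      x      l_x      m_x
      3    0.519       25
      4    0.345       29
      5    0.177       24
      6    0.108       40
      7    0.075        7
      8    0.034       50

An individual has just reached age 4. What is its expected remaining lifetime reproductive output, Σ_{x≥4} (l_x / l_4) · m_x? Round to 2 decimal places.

l_4 = 0.345. Conditional survival from age 4 to x is l_x / l_4.
  x=4: (0.345/0.345) × 29 = 29.0000
  x=5: (0.177/0.345) × 24 = 12.3130
  x=6: (0.108/0.345) × 40 = 12.5217
  x=7: (0.075/0.345) × 7 = 1.5217
  x=8: (0.034/0.345) × 50 = 4.9275
Sum = 29.0000 + 12.3130 + 12.5217 + 1.5217 + 4.9275 = 60.2841

60.28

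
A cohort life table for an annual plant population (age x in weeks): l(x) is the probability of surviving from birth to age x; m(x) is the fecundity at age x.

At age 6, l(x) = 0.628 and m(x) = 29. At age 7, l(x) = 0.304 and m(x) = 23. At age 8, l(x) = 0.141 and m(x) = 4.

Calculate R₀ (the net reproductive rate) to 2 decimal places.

25.77

R₀ = Σ l(x) m(x):
  age 6: 0.628 × 29 = 18.2120
  age 7: 0.304 × 23 = 6.9920
  age 8: 0.141 × 4 = 0.5640
R₀ = 18.2120 + 6.9920 + 0.5640 = 25.7680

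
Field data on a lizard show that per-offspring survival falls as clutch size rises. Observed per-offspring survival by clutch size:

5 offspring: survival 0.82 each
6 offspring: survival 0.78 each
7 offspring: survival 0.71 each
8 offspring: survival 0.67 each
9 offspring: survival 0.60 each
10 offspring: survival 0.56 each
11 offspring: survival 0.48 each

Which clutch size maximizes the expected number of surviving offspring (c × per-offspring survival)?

Expected surviving offspring = c × s(c):
  c=5: 5 × 0.82 = 4.100
  c=6: 6 × 0.78 = 4.680
  c=7: 7 × 0.71 = 4.970
  c=8: 8 × 0.67 = 5.360
  c=9: 9 × 0.60 = 5.400
  c=10: 10 × 0.56 = 5.600
  c=11: 11 × 0.48 = 5.280
Maximum at c = 10 (5.600 surviving offspring).

10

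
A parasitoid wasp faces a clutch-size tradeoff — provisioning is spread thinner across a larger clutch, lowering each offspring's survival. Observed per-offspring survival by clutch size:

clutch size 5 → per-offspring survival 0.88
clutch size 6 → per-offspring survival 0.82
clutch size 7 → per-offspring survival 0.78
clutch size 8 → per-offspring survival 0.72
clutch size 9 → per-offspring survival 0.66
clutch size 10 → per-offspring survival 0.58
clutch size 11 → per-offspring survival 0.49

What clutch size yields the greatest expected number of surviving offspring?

Expected surviving offspring = c × s(c):
  c=5: 5 × 0.88 = 4.400
  c=6: 6 × 0.82 = 4.920
  c=7: 7 × 0.78 = 5.460
  c=8: 8 × 0.72 = 5.760
  c=9: 9 × 0.66 = 5.940
  c=10: 10 × 0.58 = 5.800
  c=11: 11 × 0.49 = 5.390
Maximum at c = 9 (5.940 surviving offspring).

9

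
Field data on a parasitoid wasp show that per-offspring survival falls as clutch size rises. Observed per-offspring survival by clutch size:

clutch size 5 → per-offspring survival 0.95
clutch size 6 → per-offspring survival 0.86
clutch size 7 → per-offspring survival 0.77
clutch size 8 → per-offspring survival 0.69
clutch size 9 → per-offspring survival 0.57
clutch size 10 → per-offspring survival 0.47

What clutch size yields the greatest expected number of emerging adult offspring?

Expected emerging adult offspring = c × s(c):
  c=5: 5 × 0.95 = 4.750
  c=6: 6 × 0.86 = 5.160
  c=7: 7 × 0.77 = 5.390
  c=8: 8 × 0.69 = 5.520
  c=9: 9 × 0.57 = 5.130
  c=10: 10 × 0.47 = 4.700
Maximum at c = 8 (5.520 emerging adult offspring).

8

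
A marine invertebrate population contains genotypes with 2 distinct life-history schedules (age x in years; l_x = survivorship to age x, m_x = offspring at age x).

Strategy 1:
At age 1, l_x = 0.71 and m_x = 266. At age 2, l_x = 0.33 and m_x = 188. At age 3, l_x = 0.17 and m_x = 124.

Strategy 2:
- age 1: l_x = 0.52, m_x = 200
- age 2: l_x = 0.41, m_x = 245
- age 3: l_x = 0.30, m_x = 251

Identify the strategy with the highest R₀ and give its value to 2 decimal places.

279.75

Strategy 1: R₀ = 0.71×266 + 0.33×188 + 0.17×124 = 271.9800
Strategy 2: R₀ = 0.52×200 + 0.41×245 + 0.30×251 = 279.7500
Highest R₀: strategy 2 with 279.7500.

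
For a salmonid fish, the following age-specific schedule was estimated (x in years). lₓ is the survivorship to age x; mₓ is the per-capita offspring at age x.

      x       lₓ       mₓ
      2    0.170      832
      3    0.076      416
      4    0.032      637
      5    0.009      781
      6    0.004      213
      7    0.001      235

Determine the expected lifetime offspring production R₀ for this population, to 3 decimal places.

R₀ = Σ lₓ mₓ:
  age 2: 0.170 × 832 = 141.4400
  age 3: 0.076 × 416 = 31.6160
  age 4: 0.032 × 637 = 20.3840
  age 5: 0.009 × 781 = 7.0290
  age 6: 0.004 × 213 = 0.8520
  age 7: 0.001 × 235 = 0.2350
R₀ = 141.4400 + 31.6160 + 20.3840 + 7.0290 + 0.8520 + 0.2350 = 201.5560

201.556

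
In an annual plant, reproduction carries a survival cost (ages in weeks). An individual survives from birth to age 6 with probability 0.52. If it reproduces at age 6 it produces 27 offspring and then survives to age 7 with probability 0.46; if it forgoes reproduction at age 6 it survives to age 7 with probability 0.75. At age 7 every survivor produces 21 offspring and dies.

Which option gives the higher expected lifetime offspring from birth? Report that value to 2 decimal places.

19.06

breed at age 6: R₀ = 0.52 × (27 + 0.46 × 21) = 0.52 × 36.6600 = 19.0632
delay to age 7: R₀ = 0.52 × (0.75 × 21) = 0.52 × 15.7500 = 8.1900
Higher: breed at age 6 (19.0632).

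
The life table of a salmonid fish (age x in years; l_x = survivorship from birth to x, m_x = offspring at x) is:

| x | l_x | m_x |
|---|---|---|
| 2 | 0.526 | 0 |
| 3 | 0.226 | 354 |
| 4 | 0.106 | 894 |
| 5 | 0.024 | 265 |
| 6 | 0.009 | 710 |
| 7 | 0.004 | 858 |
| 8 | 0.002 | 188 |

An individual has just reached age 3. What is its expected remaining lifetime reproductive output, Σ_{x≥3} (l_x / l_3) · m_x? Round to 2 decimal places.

846.58

l_3 = 0.226. Conditional survival from age 3 to x is l_x / l_3.
  x=3: (0.226/0.226) × 354 = 354.0000
  x=4: (0.106/0.226) × 894 = 419.3097
  x=5: (0.024/0.226) × 265 = 28.1416
  x=6: (0.009/0.226) × 710 = 28.2743
  x=7: (0.004/0.226) × 858 = 15.1858
  x=8: (0.002/0.226) × 188 = 1.6637
Sum = 354.0000 + 419.3097 + 28.1416 + 28.2743 + 15.1858 + 1.6637 = 846.5752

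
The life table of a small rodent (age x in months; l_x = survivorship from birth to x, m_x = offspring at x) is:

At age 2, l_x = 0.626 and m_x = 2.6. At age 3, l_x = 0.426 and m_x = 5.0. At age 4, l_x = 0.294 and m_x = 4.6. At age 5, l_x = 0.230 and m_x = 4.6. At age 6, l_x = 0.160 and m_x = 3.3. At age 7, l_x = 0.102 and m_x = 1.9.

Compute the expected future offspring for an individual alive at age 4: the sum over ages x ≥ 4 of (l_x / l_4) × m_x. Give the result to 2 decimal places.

l_4 = 0.294. Conditional survival from age 4 to x is l_x / l_4.
  x=4: (0.294/0.294) × 4.6 = 4.6000
  x=5: (0.230/0.294) × 4.6 = 3.5986
  x=6: (0.160/0.294) × 3.3 = 1.7959
  x=7: (0.102/0.294) × 1.9 = 0.6592
Sum = 4.6000 + 3.5986 + 1.7959 + 0.6592 = 10.6537

10.65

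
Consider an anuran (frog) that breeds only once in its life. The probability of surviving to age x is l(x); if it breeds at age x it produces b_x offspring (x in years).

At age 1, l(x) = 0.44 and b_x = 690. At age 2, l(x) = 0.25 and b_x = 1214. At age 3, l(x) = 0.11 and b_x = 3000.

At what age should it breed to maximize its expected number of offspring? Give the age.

3

Expected offspring if breeding at age x = l(x) × b_x:
  age 1: 0.44 × 690 = 303.600
  age 2: 0.25 × 1214 = 303.500
  age 3: 0.11 × 3000 = 330.000
Maximum at age 3 (330.000).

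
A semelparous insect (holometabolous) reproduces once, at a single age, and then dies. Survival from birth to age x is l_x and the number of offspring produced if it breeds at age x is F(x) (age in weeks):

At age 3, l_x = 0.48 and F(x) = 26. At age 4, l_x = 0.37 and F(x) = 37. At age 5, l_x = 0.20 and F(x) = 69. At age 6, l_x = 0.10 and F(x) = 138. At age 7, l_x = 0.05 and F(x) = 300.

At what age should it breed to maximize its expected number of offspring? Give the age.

7

Expected offspring if breeding at age x = l_x × F(x):
  age 3: 0.48 × 26 = 12.480
  age 4: 0.37 × 37 = 13.690
  age 5: 0.20 × 69 = 13.800
  age 6: 0.10 × 138 = 13.800
  age 7: 0.05 × 300 = 15.000
Maximum at age 7 (15.000).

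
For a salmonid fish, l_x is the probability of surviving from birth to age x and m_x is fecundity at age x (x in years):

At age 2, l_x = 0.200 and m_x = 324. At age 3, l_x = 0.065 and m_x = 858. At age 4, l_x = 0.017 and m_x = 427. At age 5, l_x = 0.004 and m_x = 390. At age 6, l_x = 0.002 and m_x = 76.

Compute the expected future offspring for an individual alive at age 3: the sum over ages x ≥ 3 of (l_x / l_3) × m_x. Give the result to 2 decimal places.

996.02

l_3 = 0.065. Conditional survival from age 3 to x is l_x / l_3.
  x=3: (0.065/0.065) × 858 = 858.0000
  x=4: (0.017/0.065) × 427 = 111.6769
  x=5: (0.004/0.065) × 390 = 24.0000
  x=6: (0.002/0.065) × 76 = 2.3385
Sum = 858.0000 + 111.6769 + 24.0000 + 2.3385 = 996.0154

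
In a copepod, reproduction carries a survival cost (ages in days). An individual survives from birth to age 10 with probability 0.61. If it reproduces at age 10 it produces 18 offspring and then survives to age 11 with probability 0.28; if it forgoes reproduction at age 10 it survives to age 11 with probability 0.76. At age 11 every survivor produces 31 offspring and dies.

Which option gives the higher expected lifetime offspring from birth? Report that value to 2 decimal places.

breed at age 10: R₀ = 0.61 × (18 + 0.28 × 31) = 0.61 × 26.6800 = 16.2748
delay to age 11: R₀ = 0.61 × (0.76 × 31) = 0.61 × 23.5600 = 14.3716
Higher: breed at age 10 (16.2748).

16.27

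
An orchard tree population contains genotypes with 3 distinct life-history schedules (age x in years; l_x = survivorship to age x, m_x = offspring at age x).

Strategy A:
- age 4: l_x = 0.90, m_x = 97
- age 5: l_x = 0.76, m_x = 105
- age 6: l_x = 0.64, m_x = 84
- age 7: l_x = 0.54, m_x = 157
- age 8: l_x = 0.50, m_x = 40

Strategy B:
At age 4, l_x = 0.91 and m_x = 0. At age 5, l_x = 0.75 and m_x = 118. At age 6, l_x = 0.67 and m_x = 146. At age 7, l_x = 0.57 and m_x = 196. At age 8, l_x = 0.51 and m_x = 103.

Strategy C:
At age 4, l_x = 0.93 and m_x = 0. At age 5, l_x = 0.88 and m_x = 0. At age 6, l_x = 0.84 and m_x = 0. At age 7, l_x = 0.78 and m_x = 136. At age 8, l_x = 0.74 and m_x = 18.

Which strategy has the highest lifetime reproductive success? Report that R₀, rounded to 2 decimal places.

350.57

Strategy A: R₀ = 0.90×97 + 0.76×105 + 0.64×84 + 0.54×157 + 0.50×40 = 325.6400
Strategy B: R₀ = 0.91×0 + 0.75×118 + 0.67×146 + 0.57×196 + 0.51×103 = 350.5700
Strategy C: R₀ = 0.93×0 + 0.88×0 + 0.84×0 + 0.78×136 + 0.74×18 = 119.4000
Highest R₀: strategy B with 350.5700.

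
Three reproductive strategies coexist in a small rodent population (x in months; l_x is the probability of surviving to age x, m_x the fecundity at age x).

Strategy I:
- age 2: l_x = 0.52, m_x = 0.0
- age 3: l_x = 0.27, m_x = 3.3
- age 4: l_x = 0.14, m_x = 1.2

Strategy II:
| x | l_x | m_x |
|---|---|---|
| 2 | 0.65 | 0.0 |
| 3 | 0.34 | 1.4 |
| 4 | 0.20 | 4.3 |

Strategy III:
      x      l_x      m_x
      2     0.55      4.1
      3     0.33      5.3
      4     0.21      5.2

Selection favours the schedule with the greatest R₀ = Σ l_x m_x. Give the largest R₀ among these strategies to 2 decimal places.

Strategy I: R₀ = 0.52×0.0 + 0.27×3.3 + 0.14×1.2 = 1.0590
Strategy II: R₀ = 0.65×0.0 + 0.34×1.4 + 0.20×4.3 = 1.3360
Strategy III: R₀ = 0.55×4.1 + 0.33×5.3 + 0.21×5.2 = 5.0960
Highest R₀: strategy III with 5.0960.

5.10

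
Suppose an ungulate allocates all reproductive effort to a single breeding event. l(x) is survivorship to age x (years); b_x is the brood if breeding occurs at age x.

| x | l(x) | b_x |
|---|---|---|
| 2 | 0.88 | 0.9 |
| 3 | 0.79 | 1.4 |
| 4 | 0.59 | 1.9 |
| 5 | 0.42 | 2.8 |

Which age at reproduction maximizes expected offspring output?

Expected offspring if breeding at age x = l(x) × b_x:
  age 2: 0.88 × 0.9 = 0.792
  age 3: 0.79 × 1.4 = 1.106
  age 4: 0.59 × 1.9 = 1.121
  age 5: 0.42 × 2.8 = 1.176
Maximum at age 5 (1.176).

5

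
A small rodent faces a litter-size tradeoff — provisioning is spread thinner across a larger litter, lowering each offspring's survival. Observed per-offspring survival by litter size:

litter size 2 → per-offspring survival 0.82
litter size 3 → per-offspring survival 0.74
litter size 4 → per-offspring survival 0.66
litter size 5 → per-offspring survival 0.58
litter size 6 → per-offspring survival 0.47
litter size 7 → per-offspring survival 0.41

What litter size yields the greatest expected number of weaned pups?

Expected weaned pups = c × s(c):
  c=2: 2 × 0.82 = 1.640
  c=3: 3 × 0.74 = 2.220
  c=4: 4 × 0.66 = 2.640
  c=5: 5 × 0.58 = 2.900
  c=6: 6 × 0.47 = 2.820
  c=7: 7 × 0.41 = 2.870
Maximum at c = 5 (2.900 weaned pups).

5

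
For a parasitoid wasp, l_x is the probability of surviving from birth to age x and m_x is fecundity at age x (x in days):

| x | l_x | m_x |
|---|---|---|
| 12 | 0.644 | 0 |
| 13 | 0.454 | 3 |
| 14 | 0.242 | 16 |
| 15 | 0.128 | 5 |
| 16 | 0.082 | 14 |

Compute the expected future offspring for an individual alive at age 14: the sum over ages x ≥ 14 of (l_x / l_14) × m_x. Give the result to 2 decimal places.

23.39

l_14 = 0.242. Conditional survival from age 14 to x is l_x / l_14.
  x=14: (0.242/0.242) × 16 = 16.0000
  x=15: (0.128/0.242) × 5 = 2.6446
  x=16: (0.082/0.242) × 14 = 4.7438
Sum = 16.0000 + 2.6446 + 4.7438 = 23.3884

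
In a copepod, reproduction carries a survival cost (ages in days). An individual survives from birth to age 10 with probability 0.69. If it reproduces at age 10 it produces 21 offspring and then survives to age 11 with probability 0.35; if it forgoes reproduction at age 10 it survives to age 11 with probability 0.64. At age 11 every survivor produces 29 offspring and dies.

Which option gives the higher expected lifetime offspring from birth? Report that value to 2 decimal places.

breed at age 10: R₀ = 0.69 × (21 + 0.35 × 29) = 0.69 × 31.1500 = 21.4935
delay to age 11: R₀ = 0.69 × (0.64 × 29) = 0.69 × 18.5600 = 12.8064
Higher: breed at age 10 (21.4935).

21.49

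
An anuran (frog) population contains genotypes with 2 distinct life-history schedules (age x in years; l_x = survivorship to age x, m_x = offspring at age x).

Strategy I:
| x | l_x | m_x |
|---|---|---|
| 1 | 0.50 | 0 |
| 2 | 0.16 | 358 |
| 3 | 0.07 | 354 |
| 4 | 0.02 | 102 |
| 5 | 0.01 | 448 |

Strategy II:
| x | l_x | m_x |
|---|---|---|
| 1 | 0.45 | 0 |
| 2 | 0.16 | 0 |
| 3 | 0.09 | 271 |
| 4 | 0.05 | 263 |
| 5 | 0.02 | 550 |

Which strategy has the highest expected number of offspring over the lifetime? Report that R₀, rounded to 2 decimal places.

88.58

Strategy I: R₀ = 0.50×0 + 0.16×358 + 0.07×354 + 0.02×102 + 0.01×448 = 88.5800
Strategy II: R₀ = 0.45×0 + 0.16×0 + 0.09×271 + 0.05×263 + 0.02×550 = 48.5400
Highest R₀: strategy I with 88.5800.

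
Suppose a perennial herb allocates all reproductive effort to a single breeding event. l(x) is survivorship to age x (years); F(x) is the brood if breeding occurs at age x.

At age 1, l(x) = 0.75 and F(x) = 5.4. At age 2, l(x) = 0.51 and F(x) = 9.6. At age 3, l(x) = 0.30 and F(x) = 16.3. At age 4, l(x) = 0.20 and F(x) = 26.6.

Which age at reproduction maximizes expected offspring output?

4

Expected offspring if breeding at age x = l(x) × F(x):
  age 1: 0.75 × 5.4 = 4.050
  age 2: 0.51 × 9.6 = 4.896
  age 3: 0.30 × 16.3 = 4.890
  age 4: 0.20 × 26.6 = 5.320
Maximum at age 4 (5.320).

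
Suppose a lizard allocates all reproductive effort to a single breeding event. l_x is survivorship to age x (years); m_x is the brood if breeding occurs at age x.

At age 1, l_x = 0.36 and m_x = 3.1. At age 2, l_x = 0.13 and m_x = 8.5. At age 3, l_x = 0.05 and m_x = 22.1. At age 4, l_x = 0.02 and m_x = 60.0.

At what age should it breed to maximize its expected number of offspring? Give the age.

4

Expected offspring if breeding at age x = l_x × m_x:
  age 1: 0.36 × 3.1 = 1.116
  age 2: 0.13 × 8.5 = 1.105
  age 3: 0.05 × 22.1 = 1.105
  age 4: 0.02 × 60.0 = 1.200
Maximum at age 4 (1.200).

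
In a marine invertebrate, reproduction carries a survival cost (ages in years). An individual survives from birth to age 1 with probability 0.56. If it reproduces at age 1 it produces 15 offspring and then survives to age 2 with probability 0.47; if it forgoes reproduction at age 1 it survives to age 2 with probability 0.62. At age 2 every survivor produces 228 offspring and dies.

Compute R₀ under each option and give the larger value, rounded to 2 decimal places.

79.16

breed at age 1: R₀ = 0.56 × (15 + 0.47 × 228) = 0.56 × 122.1600 = 68.4096
delay to age 2: R₀ = 0.56 × (0.62 × 228) = 0.56 × 141.3600 = 79.1616
Higher: delay to age 2 (79.1616).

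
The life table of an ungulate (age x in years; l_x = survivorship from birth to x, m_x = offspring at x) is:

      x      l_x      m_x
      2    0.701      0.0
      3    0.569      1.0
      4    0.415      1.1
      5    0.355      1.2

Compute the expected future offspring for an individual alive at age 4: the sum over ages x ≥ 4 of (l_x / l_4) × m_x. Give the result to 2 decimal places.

2.13

l_4 = 0.415. Conditional survival from age 4 to x is l_x / l_4.
  x=4: (0.415/0.415) × 1.1 = 1.1000
  x=5: (0.355/0.415) × 1.2 = 1.0265
Sum = 1.1000 + 1.0265 = 2.1265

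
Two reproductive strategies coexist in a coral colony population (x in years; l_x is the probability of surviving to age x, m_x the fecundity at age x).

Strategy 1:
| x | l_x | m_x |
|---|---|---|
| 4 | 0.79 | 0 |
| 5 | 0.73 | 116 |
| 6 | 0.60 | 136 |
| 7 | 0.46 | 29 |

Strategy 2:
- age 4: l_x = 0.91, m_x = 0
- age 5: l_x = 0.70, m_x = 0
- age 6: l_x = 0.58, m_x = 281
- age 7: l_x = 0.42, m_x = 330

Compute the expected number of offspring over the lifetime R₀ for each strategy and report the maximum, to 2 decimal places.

301.58

Strategy 1: R₀ = 0.79×0 + 0.73×116 + 0.60×136 + 0.46×29 = 179.6200
Strategy 2: R₀ = 0.91×0 + 0.70×0 + 0.58×281 + 0.42×330 = 301.5800
Highest R₀: strategy 2 with 301.5800.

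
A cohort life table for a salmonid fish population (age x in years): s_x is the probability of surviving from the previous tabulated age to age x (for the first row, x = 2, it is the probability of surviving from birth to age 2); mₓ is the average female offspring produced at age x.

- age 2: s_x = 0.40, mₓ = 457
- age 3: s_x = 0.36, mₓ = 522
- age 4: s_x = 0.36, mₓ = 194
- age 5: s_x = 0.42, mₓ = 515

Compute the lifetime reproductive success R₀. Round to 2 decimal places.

Survivorship from birth: l_x = s_2·s_3·…·s_x.
  l_2 = 0.40000
  l_3 = 0.14400
  l_4 = 0.05184
  l_5 = 0.02177
R₀ = Σ l_x mₓ:
  age 2: 0.40000 × 457 = 182.8000
  age 3: 0.14400 × 522 = 75.1680
  age 4: 0.05184 × 194 = 10.0570
  age 5: 0.02177 × 515 = 11.2116
R₀ = 182.8000 + 75.1680 + 10.0570 + 11.2116 = 279.2365

279.24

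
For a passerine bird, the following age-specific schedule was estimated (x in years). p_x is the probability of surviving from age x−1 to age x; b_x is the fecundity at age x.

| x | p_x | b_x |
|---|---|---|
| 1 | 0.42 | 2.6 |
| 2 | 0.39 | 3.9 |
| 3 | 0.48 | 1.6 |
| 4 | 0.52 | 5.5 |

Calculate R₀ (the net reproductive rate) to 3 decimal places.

Survivorship from birth: l_x = p_1·p_2·…·p_x.
  l_1 = 0.42000
  l_2 = 0.16380
  l_3 = 0.07862
  l_4 = 0.04088
R₀ = Σ l_x b_x:
  age 1: 0.42000 × 2.6 = 1.0920
  age 2: 0.16380 × 3.9 = 0.6388
  age 3: 0.07862 × 1.6 = 0.1258
  age 4: 0.04088 × 5.5 = 0.2248
R₀ = 1.0920 + 0.6388 + 0.1258 + 0.2248 = 2.0815

2.081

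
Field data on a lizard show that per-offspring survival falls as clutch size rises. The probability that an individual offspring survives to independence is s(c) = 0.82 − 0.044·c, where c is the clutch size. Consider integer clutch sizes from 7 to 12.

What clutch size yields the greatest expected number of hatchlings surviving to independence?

Expected hatchlings surviving to independence = c × s(c):
  c=7: 7 × 0.512 = 3.584
  c=8: 8 × 0.468 = 3.744
  c=9: 9 × 0.424 = 3.816
  c=10: 10 × 0.380 = 3.800
  c=11: 11 × 0.336 = 3.696
  c=12: 12 × 0.292 = 3.504
Maximum at c = 9 (3.816 hatchlings surviving to independence).

9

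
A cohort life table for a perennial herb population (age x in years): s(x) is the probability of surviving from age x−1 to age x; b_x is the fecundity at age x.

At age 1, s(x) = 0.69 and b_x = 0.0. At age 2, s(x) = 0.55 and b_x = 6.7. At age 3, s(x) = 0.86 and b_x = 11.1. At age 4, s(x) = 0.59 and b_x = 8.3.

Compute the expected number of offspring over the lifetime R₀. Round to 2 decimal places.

7.76

Survivorship from birth: l_x = s_1·s_2·…·s_x.
  l_1 = 0.69000
  l_2 = 0.37950
  l_3 = 0.32637
  l_4 = 0.19256
R₀ = Σ l_x b_x:
  age 1: 0.69000 × 0.0 = 0.0000
  age 2: 0.37950 × 6.7 = 2.5427
  age 3: 0.32637 × 11.1 = 3.6227
  age 4: 0.19256 × 8.3 = 1.5982
R₀ = 0.0000 + 2.5427 + 3.6227 + 1.5982 = 7.7636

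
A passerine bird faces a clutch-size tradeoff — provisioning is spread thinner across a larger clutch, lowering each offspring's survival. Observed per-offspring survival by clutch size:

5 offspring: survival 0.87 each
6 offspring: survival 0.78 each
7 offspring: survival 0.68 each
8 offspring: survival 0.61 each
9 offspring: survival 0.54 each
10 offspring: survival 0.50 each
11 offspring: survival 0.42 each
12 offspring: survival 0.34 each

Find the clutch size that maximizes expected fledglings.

10

Expected fledglings = c × s(c):
  c=5: 5 × 0.87 = 4.350
  c=6: 6 × 0.78 = 4.680
  c=7: 7 × 0.68 = 4.760
  c=8: 8 × 0.61 = 4.880
  c=9: 9 × 0.54 = 4.860
  c=10: 10 × 0.50 = 5.000
  c=11: 11 × 0.42 = 4.620
  c=12: 12 × 0.34 = 4.080
Maximum at c = 10 (5.000 fledglings).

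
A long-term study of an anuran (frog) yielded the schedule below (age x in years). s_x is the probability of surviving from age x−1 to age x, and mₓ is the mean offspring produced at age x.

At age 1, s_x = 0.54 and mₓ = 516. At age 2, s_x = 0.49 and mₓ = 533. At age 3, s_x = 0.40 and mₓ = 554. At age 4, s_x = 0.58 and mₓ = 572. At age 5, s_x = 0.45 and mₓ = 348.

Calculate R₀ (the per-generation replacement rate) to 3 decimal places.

523.034

Survivorship from birth: l_x = s_1·s_2·…·s_x.
  l_1 = 0.54000
  l_2 = 0.26460
  l_3 = 0.10584
  l_4 = 0.06139
  l_5 = 0.02762
R₀ = Σ l_x mₓ:
  age 1: 0.54000 × 516 = 278.6400
  age 2: 0.26460 × 533 = 141.0318
  age 3: 0.10584 × 554 = 58.6354
  age 4: 0.06139 × 572 = 35.1151
  age 5: 0.02762 × 348 = 9.6118
R₀ = 278.6400 + 141.0318 + 58.6354 + 35.1151 + 9.6118 = 523.0340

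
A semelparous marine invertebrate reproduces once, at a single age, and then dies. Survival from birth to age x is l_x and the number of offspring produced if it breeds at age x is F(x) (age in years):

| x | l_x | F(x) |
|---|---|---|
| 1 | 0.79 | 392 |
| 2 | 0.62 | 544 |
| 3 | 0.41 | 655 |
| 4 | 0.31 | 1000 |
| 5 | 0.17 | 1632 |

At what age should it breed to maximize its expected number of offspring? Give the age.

Expected offspring if breeding at age x = l_x × F(x):
  age 1: 0.79 × 392 = 309.680
  age 2: 0.62 × 544 = 337.280
  age 3: 0.41 × 655 = 268.550
  age 4: 0.31 × 1000 = 310.000
  age 5: 0.17 × 1632 = 277.440
Maximum at age 2 (337.280).

2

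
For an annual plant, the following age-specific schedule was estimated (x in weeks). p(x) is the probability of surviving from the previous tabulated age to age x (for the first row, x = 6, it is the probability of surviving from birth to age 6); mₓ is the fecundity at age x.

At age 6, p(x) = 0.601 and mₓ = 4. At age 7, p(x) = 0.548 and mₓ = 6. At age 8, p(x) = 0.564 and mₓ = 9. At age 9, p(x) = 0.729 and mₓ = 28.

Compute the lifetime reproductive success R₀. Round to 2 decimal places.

9.84

Survivorship from birth: l_x = p_6·p_7·…·p_x.
  l_6 = 0.60100
  l_7 = 0.32935
  l_8 = 0.18575
  l_9 = 0.13541
R₀ = Σ l_x mₓ:
  age 6: 0.60100 × 4 = 2.4040
  age 7: 0.32935 × 6 = 1.9761
  age 8: 0.18575 × 9 = 1.6718
  age 9: 0.13541 × 28 = 3.7915
R₀ = 2.4040 + 1.9761 + 1.6718 + 3.7915 = 9.8433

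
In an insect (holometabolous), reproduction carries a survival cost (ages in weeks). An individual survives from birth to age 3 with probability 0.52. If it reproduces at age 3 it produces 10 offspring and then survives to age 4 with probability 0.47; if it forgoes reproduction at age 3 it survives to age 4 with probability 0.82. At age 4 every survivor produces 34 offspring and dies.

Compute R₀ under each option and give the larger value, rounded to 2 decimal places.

14.50

breed at age 3: R₀ = 0.52 × (10 + 0.47 × 34) = 0.52 × 25.9800 = 13.5096
delay to age 4: R₀ = 0.52 × (0.82 × 34) = 0.52 × 27.8800 = 14.4976
Higher: delay to age 4 (14.4976).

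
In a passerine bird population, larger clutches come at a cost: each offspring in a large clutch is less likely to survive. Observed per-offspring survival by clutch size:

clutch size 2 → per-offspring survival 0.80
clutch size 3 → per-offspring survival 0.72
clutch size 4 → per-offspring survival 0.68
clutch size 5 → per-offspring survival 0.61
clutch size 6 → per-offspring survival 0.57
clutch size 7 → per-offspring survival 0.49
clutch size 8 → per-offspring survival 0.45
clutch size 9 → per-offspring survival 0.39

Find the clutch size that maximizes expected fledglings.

8

Expected fledglings = c × s(c):
  c=2: 2 × 0.80 = 1.600
  c=3: 3 × 0.72 = 2.160
  c=4: 4 × 0.68 = 2.720
  c=5: 5 × 0.61 = 3.050
  c=6: 6 × 0.57 = 3.420
  c=7: 7 × 0.49 = 3.430
  c=8: 8 × 0.45 = 3.600
  c=9: 9 × 0.39 = 3.510
Maximum at c = 8 (3.600 fledglings).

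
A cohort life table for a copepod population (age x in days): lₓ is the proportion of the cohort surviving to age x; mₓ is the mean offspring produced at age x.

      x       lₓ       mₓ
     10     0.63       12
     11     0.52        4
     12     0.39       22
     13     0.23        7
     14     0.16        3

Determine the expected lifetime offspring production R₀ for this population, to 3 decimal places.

20.310

R₀ = Σ lₓ mₓ:
  age 10: 0.63 × 12 = 7.5600
  age 11: 0.52 × 4 = 2.0800
  age 12: 0.39 × 22 = 8.5800
  age 13: 0.23 × 7 = 1.6100
  age 14: 0.16 × 3 = 0.4800
R₀ = 7.5600 + 2.0800 + 8.5800 + 1.6100 + 0.4800 = 20.3100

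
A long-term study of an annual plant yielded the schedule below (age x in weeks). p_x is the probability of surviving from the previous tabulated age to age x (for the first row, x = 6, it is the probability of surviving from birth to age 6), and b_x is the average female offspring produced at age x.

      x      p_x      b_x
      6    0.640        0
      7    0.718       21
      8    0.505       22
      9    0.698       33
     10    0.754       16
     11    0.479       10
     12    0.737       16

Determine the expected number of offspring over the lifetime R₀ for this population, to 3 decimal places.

Survivorship from birth: l_x = p_6·p_7·…·p_x.
  l_6 = 0.64000
  l_7 = 0.45952
  l_8 = 0.23206
  l_9 = 0.16198
  l_10 = 0.12213
  l_11 = 0.05850
  l_12 = 0.04311
R₀ = Σ l_x b_x:
  age 6: 0.64000 × 0 = 0.0000
  age 7: 0.45952 × 21 = 9.6499
  age 8: 0.23206 × 22 = 5.1053
  age 9: 0.16198 × 33 = 5.3453
  age 10: 0.12213 × 16 = 1.9541
  age 11: 0.05850 × 10 = 0.5850
  age 12: 0.04311 × 16 = 0.6898
R₀ = 0.0000 + 9.6499 + 5.1053 + 5.3453 + 1.9541 + 0.5850 + 0.6898 = 23.3294

23.329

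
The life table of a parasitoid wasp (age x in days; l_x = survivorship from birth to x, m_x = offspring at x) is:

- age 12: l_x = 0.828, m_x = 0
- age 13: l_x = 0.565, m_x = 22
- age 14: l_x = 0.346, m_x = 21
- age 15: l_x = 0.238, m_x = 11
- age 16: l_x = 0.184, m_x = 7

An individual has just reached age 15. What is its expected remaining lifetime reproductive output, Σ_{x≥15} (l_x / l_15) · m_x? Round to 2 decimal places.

16.41

l_15 = 0.238. Conditional survival from age 15 to x is l_x / l_15.
  x=15: (0.238/0.238) × 11 = 11.0000
  x=16: (0.184/0.238) × 7 = 5.4118
Sum = 11.0000 + 5.4118 = 16.4118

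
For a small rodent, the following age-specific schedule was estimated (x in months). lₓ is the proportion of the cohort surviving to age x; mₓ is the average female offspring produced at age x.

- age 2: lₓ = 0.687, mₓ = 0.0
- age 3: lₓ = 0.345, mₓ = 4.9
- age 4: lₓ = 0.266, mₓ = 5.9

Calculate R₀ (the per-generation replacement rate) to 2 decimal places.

R₀ = Σ lₓ mₓ:
  age 2: 0.687 × 0.0 = 0.0000
  age 3: 0.345 × 4.9 = 1.6905
  age 4: 0.266 × 5.9 = 1.5694
R₀ = 0.0000 + 1.6905 + 1.5694 = 3.2599

3.26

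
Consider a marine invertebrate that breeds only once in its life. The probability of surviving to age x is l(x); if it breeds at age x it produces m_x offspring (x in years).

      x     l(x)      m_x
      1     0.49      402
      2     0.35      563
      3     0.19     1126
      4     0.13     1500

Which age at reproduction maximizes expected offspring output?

3

Expected offspring if breeding at age x = l(x) × m_x:
  age 1: 0.49 × 402 = 196.980
  age 2: 0.35 × 563 = 197.050
  age 3: 0.19 × 1126 = 213.940
  age 4: 0.13 × 1500 = 195.000
Maximum at age 3 (213.940).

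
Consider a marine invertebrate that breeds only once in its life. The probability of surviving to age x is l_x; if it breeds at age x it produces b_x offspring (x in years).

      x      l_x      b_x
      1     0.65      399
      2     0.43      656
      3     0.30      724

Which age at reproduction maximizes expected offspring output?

2

Expected offspring if breeding at age x = l_x × b_x:
  age 1: 0.65 × 399 = 259.350
  age 2: 0.43 × 656 = 282.080
  age 3: 0.30 × 724 = 217.200
Maximum at age 2 (282.080).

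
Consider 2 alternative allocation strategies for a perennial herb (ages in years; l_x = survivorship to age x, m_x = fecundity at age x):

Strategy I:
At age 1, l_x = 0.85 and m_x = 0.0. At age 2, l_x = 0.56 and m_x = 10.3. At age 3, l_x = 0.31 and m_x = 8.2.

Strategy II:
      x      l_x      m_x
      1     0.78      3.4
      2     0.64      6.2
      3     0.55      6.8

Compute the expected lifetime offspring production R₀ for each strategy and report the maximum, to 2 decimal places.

10.36

Strategy I: R₀ = 0.85×0.0 + 0.56×10.3 + 0.31×8.2 = 8.3100
Strategy II: R₀ = 0.78×3.4 + 0.64×6.2 + 0.55×6.8 = 10.3600
Highest R₀: strategy II with 10.3600.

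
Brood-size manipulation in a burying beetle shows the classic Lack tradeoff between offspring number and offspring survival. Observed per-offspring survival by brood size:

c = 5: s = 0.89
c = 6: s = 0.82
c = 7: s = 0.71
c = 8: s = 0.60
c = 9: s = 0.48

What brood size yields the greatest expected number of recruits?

Expected recruits = c × s(c):
  c=5: 5 × 0.89 = 4.450
  c=6: 6 × 0.82 = 4.920
  c=7: 7 × 0.71 = 4.970
  c=8: 8 × 0.60 = 4.800
  c=9: 9 × 0.48 = 4.320
Maximum at c = 7 (4.970 recruits).

7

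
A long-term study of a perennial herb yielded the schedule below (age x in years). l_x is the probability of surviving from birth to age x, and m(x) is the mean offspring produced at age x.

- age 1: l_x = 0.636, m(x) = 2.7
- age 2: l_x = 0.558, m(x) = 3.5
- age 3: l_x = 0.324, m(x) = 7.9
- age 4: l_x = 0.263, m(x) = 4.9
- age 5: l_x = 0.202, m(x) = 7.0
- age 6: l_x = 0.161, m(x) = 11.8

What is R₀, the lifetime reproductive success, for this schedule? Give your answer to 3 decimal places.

10.832

R₀ = Σ l_x m(x):
  age 1: 0.636 × 2.7 = 1.7172
  age 2: 0.558 × 3.5 = 1.9530
  age 3: 0.324 × 7.9 = 2.5596
  age 4: 0.263 × 4.9 = 1.2887
  age 5: 0.202 × 7.0 = 1.4140
  age 6: 0.161 × 11.8 = 1.8998
R₀ = 1.7172 + 1.9530 + 2.5596 + 1.2887 + 1.4140 + 1.8998 = 10.8323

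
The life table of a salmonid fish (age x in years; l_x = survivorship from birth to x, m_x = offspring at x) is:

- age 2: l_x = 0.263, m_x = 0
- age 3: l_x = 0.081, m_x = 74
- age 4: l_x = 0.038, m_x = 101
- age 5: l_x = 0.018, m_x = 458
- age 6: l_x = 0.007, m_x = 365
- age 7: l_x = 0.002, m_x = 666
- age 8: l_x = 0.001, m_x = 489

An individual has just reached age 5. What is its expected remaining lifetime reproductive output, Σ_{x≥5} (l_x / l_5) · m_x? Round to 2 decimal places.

l_5 = 0.018. Conditional survival from age 5 to x is l_x / l_5.
  x=5: (0.018/0.018) × 458 = 458.0000
  x=6: (0.007/0.018) × 365 = 141.9444
  x=7: (0.002/0.018) × 666 = 74.0000
  x=8: (0.001/0.018) × 489 = 27.1667
Sum = 458.0000 + 141.9444 + 74.0000 + 27.1667 = 701.1111

701.11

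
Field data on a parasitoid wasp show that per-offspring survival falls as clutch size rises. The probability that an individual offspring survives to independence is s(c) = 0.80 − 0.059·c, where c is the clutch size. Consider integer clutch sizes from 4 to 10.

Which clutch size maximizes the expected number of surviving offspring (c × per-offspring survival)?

7

Expected surviving offspring = c × s(c):
  c=4: 4 × 0.564 = 2.256
  c=5: 5 × 0.505 = 2.525
  c=6: 6 × 0.446 = 2.676
  c=7: 7 × 0.387 = 2.709
  c=8: 8 × 0.328 = 2.624
  c=9: 9 × 0.269 = 2.421
  c=10: 10 × 0.210 = 2.100
Maximum at c = 7 (2.709 surviving offspring).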